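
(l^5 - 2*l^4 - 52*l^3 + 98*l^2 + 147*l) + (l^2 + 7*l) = l^5 - 2*l^4 - 52*l^3 + 99*l^2 + 154*l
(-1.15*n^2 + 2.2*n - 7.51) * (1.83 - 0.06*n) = 0.069*n^3 - 2.2365*n^2 + 4.4766*n - 13.7433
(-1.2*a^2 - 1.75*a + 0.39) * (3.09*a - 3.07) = -3.708*a^3 - 1.7235*a^2 + 6.5776*a - 1.1973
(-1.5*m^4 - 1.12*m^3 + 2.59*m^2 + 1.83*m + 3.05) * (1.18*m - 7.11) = -1.77*m^5 + 9.3434*m^4 + 11.0194*m^3 - 16.2555*m^2 - 9.4123*m - 21.6855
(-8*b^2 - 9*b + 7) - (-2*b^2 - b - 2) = -6*b^2 - 8*b + 9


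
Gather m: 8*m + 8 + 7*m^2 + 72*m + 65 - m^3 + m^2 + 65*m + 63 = -m^3 + 8*m^2 + 145*m + 136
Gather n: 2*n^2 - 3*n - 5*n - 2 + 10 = 2*n^2 - 8*n + 8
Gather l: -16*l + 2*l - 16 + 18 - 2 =-14*l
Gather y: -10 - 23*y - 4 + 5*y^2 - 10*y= 5*y^2 - 33*y - 14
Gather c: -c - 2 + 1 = -c - 1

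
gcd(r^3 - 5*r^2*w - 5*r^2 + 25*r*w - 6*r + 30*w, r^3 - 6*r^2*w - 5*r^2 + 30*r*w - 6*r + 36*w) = r^2 - 5*r - 6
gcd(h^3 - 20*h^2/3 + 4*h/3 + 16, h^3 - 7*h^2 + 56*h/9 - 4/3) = h - 6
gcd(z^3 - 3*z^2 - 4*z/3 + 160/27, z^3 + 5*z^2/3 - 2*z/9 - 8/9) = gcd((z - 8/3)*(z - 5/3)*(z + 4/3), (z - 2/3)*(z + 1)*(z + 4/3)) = z + 4/3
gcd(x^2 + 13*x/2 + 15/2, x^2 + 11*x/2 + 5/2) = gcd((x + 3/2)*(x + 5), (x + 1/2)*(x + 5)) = x + 5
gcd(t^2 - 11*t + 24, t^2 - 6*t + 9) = t - 3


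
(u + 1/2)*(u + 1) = u^2 + 3*u/2 + 1/2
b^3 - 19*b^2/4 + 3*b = b*(b - 4)*(b - 3/4)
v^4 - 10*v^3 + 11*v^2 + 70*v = v*(v - 7)*(v - 5)*(v + 2)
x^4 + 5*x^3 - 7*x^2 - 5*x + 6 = (x - 1)^2*(x + 1)*(x + 6)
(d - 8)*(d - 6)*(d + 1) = d^3 - 13*d^2 + 34*d + 48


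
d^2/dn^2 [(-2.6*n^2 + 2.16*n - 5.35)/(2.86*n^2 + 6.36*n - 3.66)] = (2.8421709430404e-14*n^4 + 129.921792*n^3 - 425.85972*n^2 - 448.226064*n - 513.911928)/(23.393656*n^6 + 156.066768*n^5 + 257.24556*n^4 - 142.18416*n^3 - 329.20236*n^2 + 255.588048*n - 49.027896)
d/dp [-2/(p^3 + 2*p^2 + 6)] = 2*p*(3*p + 4)/(p^3 + 2*p^2 + 6)^2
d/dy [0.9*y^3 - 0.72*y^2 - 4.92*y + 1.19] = 2.7*y^2 - 1.44*y - 4.92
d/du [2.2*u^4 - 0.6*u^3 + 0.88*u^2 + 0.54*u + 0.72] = 8.8*u^3 - 1.8*u^2 + 1.76*u + 0.54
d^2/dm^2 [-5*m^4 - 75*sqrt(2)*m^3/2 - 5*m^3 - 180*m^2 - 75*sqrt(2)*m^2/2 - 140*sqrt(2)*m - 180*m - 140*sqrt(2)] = -60*m^2 - 225*sqrt(2)*m - 30*m - 360 - 75*sqrt(2)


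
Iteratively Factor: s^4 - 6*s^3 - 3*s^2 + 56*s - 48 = (s - 4)*(s^3 - 2*s^2 - 11*s + 12) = (s - 4)^2*(s^2 + 2*s - 3) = (s - 4)^2*(s - 1)*(s + 3)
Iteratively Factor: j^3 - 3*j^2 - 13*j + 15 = (j + 3)*(j^2 - 6*j + 5) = (j - 1)*(j + 3)*(j - 5)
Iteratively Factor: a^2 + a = (a + 1)*(a)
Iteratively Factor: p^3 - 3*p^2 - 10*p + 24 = (p - 2)*(p^2 - p - 12) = (p - 4)*(p - 2)*(p + 3)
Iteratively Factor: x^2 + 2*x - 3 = (x + 3)*(x - 1)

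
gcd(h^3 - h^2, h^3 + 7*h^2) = h^2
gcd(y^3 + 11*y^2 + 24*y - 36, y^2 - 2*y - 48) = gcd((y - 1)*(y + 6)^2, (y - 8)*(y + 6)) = y + 6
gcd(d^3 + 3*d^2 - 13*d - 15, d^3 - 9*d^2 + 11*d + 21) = d^2 - 2*d - 3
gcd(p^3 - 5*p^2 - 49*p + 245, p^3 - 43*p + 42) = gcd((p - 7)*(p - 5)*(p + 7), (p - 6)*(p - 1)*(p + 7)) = p + 7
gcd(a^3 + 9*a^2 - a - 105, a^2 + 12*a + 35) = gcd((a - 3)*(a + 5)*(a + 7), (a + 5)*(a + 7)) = a^2 + 12*a + 35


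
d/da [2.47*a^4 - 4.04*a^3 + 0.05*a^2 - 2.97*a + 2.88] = 9.88*a^3 - 12.12*a^2 + 0.1*a - 2.97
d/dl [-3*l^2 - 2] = -6*l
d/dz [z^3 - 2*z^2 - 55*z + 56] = 3*z^2 - 4*z - 55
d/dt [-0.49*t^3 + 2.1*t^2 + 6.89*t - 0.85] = -1.47*t^2 + 4.2*t + 6.89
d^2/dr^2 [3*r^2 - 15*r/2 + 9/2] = 6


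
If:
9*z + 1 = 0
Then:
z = -1/9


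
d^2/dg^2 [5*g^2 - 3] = 10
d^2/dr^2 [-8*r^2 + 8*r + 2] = -16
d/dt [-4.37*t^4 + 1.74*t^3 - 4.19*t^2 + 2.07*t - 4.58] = -17.48*t^3 + 5.22*t^2 - 8.38*t + 2.07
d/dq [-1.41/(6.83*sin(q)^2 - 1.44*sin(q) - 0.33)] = (19.2606*sin(q) - 2.0304)*cos(q)/(-6.83*sin(q)^2 + 1.44*sin(q) + 0.33)^2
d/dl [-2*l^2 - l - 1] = -4*l - 1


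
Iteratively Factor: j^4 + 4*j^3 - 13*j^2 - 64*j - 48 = (j + 4)*(j^3 - 13*j - 12) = (j + 3)*(j + 4)*(j^2 - 3*j - 4) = (j - 4)*(j + 3)*(j + 4)*(j + 1)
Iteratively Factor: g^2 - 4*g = (g)*(g - 4)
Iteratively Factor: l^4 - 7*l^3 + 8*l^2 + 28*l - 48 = (l - 3)*(l^3 - 4*l^2 - 4*l + 16) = (l - 3)*(l + 2)*(l^2 - 6*l + 8) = (l - 3)*(l - 2)*(l + 2)*(l - 4)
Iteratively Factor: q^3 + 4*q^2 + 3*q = (q)*(q^2 + 4*q + 3) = q*(q + 3)*(q + 1)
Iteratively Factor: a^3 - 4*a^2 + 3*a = (a - 1)*(a^2 - 3*a) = (a - 3)*(a - 1)*(a)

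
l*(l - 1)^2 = l^3 - 2*l^2 + l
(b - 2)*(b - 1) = b^2 - 3*b + 2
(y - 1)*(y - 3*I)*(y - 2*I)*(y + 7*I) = y^4 - y^3 + 2*I*y^3 + 29*y^2 - 2*I*y^2 - 29*y - 42*I*y + 42*I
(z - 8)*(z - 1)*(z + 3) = z^3 - 6*z^2 - 19*z + 24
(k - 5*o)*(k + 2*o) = k^2 - 3*k*o - 10*o^2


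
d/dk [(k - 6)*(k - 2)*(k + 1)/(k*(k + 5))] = (k^4 + 10*k^3 - 39*k^2 - 24*k - 60)/(k^2*(k^2 + 10*k + 25))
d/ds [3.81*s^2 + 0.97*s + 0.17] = 7.62*s + 0.97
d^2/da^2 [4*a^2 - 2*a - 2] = 8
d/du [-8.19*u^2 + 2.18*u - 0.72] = 2.18 - 16.38*u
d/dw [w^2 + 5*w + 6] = 2*w + 5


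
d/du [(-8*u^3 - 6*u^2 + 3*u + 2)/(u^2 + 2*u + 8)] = (-8*u^4 - 32*u^3 - 207*u^2 - 100*u + 20)/(u^4 + 4*u^3 + 20*u^2 + 32*u + 64)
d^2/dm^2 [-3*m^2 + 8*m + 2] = -6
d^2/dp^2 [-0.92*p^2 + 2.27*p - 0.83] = -1.84000000000000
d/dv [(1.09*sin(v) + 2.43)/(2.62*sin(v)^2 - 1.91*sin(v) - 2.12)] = (-2.8558*sin(v)^2 - 12.7332*sin(v) + 2.3305)*cos(v)/(6.8644*sin(v)^4 - 10.0084*sin(v)^3 - 7.4607*sin(v)^2 + 8.0984*sin(v) + 4.4944)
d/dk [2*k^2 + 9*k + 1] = 4*k + 9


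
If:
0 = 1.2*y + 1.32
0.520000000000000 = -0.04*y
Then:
No Solution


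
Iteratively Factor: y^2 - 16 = (y + 4)*(y - 4)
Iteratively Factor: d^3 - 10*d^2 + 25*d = (d)*(d^2 - 10*d + 25) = d*(d - 5)*(d - 5)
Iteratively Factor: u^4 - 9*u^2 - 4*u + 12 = (u - 3)*(u^3 + 3*u^2 - 4) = (u - 3)*(u + 2)*(u^2 + u - 2) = (u - 3)*(u - 1)*(u + 2)*(u + 2)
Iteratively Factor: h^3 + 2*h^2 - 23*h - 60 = (h + 4)*(h^2 - 2*h - 15) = (h + 3)*(h + 4)*(h - 5)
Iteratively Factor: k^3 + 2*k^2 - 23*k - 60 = (k + 3)*(k^2 - k - 20) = (k + 3)*(k + 4)*(k - 5)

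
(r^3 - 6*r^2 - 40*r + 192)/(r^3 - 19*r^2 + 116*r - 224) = (r + 6)/(r - 7)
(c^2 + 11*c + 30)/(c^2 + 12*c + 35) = (c + 6)/(c + 7)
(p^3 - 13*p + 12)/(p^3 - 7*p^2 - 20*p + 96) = (p - 1)/(p - 8)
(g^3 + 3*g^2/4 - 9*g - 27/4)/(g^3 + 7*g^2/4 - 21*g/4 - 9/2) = (g - 3)/(g - 2)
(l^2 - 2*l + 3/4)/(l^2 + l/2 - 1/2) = (l - 3/2)/(l + 1)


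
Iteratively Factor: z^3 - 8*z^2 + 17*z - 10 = (z - 2)*(z^2 - 6*z + 5) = (z - 2)*(z - 1)*(z - 5)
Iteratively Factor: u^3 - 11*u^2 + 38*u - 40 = (u - 5)*(u^2 - 6*u + 8) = (u - 5)*(u - 2)*(u - 4)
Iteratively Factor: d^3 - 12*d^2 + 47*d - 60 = (d - 3)*(d^2 - 9*d + 20) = (d - 5)*(d - 3)*(d - 4)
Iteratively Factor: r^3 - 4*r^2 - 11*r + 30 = (r + 3)*(r^2 - 7*r + 10) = (r - 2)*(r + 3)*(r - 5)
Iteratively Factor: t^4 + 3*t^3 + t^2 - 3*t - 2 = (t - 1)*(t^3 + 4*t^2 + 5*t + 2) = (t - 1)*(t + 1)*(t^2 + 3*t + 2) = (t - 1)*(t + 1)*(t + 2)*(t + 1)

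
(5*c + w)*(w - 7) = 5*c*w - 35*c + w^2 - 7*w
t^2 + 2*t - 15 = (t - 3)*(t + 5)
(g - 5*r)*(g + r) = g^2 - 4*g*r - 5*r^2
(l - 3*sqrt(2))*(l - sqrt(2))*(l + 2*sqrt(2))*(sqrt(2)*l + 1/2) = sqrt(2)*l^4 - 7*l^3/2 - 11*sqrt(2)*l^2 + 19*l + 6*sqrt(2)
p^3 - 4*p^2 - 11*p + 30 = (p - 5)*(p - 2)*(p + 3)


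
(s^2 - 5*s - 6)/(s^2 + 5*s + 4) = (s - 6)/(s + 4)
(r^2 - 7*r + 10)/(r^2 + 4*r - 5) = (r^2 - 7*r + 10)/(r^2 + 4*r - 5)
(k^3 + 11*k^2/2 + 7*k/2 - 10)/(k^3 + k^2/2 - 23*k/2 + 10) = (2*k + 5)/(2*k - 5)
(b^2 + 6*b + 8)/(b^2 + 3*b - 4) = (b + 2)/(b - 1)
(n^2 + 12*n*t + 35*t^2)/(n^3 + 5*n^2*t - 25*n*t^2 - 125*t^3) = (-n - 7*t)/(-n^2 + 25*t^2)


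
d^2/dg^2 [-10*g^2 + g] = -20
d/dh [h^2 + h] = 2*h + 1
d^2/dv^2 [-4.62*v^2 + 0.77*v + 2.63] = -9.24000000000000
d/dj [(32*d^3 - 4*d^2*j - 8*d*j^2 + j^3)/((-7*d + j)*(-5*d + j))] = (244*d^4 - 624*d^3*j + 205*d^2*j^2 - 24*d*j^3 + j^4)/(1225*d^4 - 840*d^3*j + 214*d^2*j^2 - 24*d*j^3 + j^4)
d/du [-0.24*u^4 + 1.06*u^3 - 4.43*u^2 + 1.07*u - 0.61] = -0.96*u^3 + 3.18*u^2 - 8.86*u + 1.07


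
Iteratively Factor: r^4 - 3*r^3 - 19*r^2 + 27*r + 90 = (r - 5)*(r^3 + 2*r^2 - 9*r - 18) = (r - 5)*(r + 2)*(r^2 - 9) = (r - 5)*(r - 3)*(r + 2)*(r + 3)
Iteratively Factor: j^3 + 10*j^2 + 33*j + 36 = (j + 3)*(j^2 + 7*j + 12) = (j + 3)^2*(j + 4)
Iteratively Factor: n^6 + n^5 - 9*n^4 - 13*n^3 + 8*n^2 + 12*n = (n + 2)*(n^5 - n^4 - 7*n^3 + n^2 + 6*n) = (n - 1)*(n + 2)*(n^4 - 7*n^2 - 6*n) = n*(n - 1)*(n + 2)*(n^3 - 7*n - 6) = n*(n - 3)*(n - 1)*(n + 2)*(n^2 + 3*n + 2) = n*(n - 3)*(n - 1)*(n + 1)*(n + 2)*(n + 2)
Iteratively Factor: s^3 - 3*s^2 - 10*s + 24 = (s + 3)*(s^2 - 6*s + 8) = (s - 2)*(s + 3)*(s - 4)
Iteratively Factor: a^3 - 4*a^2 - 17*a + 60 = (a + 4)*(a^2 - 8*a + 15) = (a - 3)*(a + 4)*(a - 5)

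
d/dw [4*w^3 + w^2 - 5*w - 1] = 12*w^2 + 2*w - 5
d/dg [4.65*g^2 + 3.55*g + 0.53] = 9.3*g + 3.55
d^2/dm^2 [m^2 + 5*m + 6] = 2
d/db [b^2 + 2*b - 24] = 2*b + 2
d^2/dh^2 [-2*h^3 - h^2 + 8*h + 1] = -12*h - 2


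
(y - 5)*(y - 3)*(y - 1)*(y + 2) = y^4 - 7*y^3 + 5*y^2 + 31*y - 30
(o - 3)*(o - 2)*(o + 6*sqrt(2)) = o^3 - 5*o^2 + 6*sqrt(2)*o^2 - 30*sqrt(2)*o + 6*o + 36*sqrt(2)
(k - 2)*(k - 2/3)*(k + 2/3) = k^3 - 2*k^2 - 4*k/9 + 8/9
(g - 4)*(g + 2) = g^2 - 2*g - 8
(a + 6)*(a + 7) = a^2 + 13*a + 42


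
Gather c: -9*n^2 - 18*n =-9*n^2 - 18*n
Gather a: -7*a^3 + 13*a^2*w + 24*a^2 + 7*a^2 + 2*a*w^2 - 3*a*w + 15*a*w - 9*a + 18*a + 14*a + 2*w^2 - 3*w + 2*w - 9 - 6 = -7*a^3 + a^2*(13*w + 31) + a*(2*w^2 + 12*w + 23) + 2*w^2 - w - 15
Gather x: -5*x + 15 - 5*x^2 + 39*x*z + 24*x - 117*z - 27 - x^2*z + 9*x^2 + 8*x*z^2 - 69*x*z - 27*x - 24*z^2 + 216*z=x^2*(4 - z) + x*(8*z^2 - 30*z - 8) - 24*z^2 + 99*z - 12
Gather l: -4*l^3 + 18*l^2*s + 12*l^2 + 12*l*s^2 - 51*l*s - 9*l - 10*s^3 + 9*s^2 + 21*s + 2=-4*l^3 + l^2*(18*s + 12) + l*(12*s^2 - 51*s - 9) - 10*s^3 + 9*s^2 + 21*s + 2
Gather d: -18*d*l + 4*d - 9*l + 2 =d*(4 - 18*l) - 9*l + 2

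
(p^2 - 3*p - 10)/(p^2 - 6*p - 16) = (p - 5)/(p - 8)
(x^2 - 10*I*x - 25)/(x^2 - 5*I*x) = (x - 5*I)/x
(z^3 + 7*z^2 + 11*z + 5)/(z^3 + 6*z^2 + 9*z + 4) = (z + 5)/(z + 4)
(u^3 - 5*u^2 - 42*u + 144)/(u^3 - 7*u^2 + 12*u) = (u^2 - 2*u - 48)/(u*(u - 4))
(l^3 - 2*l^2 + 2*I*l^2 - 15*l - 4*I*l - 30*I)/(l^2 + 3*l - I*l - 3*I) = (l^2 + l*(-5 + 2*I) - 10*I)/(l - I)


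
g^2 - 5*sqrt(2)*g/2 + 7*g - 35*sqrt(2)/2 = (g + 7)*(g - 5*sqrt(2)/2)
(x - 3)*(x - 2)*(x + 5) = x^3 - 19*x + 30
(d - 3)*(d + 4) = d^2 + d - 12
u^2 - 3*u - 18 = (u - 6)*(u + 3)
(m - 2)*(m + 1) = m^2 - m - 2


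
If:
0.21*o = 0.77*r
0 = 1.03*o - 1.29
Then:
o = 1.25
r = 0.34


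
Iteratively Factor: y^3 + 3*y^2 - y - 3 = (y - 1)*(y^2 + 4*y + 3) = (y - 1)*(y + 3)*(y + 1)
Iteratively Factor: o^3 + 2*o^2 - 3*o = (o)*(o^2 + 2*o - 3) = o*(o - 1)*(o + 3)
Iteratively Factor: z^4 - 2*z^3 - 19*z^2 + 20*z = (z)*(z^3 - 2*z^2 - 19*z + 20) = z*(z + 4)*(z^2 - 6*z + 5) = z*(z - 1)*(z + 4)*(z - 5)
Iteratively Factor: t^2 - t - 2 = (t - 2)*(t + 1)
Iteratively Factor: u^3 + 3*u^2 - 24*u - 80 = (u + 4)*(u^2 - u - 20) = (u + 4)^2*(u - 5)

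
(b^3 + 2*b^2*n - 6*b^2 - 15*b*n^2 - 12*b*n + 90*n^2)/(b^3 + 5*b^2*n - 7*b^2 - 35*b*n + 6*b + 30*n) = (b - 3*n)/(b - 1)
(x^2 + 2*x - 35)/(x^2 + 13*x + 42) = (x - 5)/(x + 6)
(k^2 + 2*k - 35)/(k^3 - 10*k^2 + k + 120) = (k + 7)/(k^2 - 5*k - 24)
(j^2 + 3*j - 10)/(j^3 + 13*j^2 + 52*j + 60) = (j - 2)/(j^2 + 8*j + 12)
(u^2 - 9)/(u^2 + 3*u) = (u - 3)/u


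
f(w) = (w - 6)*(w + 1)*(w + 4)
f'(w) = (w - 6)*(w + 1) + (w - 6)*(w + 4) + (w + 1)*(w + 4) = 3*w^2 - 2*w - 26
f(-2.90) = 18.60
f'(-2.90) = 5.03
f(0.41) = -34.76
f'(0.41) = -26.32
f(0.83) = -45.70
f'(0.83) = -25.59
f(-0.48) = -11.86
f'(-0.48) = -24.35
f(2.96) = -83.79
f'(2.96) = -5.64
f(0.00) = -24.00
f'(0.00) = -26.00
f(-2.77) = 19.09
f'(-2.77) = 2.56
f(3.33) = -84.74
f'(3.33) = 0.61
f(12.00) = 1248.00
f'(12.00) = 382.00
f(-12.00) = -1584.00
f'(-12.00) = 430.00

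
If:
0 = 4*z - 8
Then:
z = 2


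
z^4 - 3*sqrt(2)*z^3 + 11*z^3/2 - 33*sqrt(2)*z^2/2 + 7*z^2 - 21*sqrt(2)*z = z*(z + 2)*(z + 7/2)*(z - 3*sqrt(2))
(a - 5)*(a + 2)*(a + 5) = a^3 + 2*a^2 - 25*a - 50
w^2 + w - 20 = (w - 4)*(w + 5)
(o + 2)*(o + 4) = o^2 + 6*o + 8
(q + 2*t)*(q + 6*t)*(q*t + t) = q^3*t + 8*q^2*t^2 + q^2*t + 12*q*t^3 + 8*q*t^2 + 12*t^3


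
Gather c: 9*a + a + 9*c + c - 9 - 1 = 10*a + 10*c - 10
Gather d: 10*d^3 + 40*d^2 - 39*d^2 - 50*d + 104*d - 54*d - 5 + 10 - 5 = 10*d^3 + d^2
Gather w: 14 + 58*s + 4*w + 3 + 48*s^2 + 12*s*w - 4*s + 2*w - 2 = 48*s^2 + 54*s + w*(12*s + 6) + 15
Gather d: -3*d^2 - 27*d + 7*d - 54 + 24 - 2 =-3*d^2 - 20*d - 32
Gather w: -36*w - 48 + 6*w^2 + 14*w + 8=6*w^2 - 22*w - 40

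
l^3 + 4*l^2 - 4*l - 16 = (l - 2)*(l + 2)*(l + 4)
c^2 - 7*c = c*(c - 7)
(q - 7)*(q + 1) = q^2 - 6*q - 7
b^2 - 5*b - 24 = (b - 8)*(b + 3)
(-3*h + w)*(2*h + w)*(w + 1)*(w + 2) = -6*h^2*w^2 - 18*h^2*w - 12*h^2 - h*w^3 - 3*h*w^2 - 2*h*w + w^4 + 3*w^3 + 2*w^2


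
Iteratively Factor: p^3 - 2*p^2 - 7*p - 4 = (p + 1)*(p^2 - 3*p - 4) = (p + 1)^2*(p - 4)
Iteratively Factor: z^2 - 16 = (z - 4)*(z + 4)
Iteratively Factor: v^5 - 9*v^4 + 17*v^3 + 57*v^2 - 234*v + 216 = (v - 4)*(v^4 - 5*v^3 - 3*v^2 + 45*v - 54) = (v - 4)*(v + 3)*(v^3 - 8*v^2 + 21*v - 18) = (v - 4)*(v - 3)*(v + 3)*(v^2 - 5*v + 6) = (v - 4)*(v - 3)^2*(v + 3)*(v - 2)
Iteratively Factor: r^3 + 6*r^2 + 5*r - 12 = (r + 3)*(r^2 + 3*r - 4) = (r - 1)*(r + 3)*(r + 4)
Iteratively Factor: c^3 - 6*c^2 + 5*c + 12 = (c - 4)*(c^2 - 2*c - 3) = (c - 4)*(c - 3)*(c + 1)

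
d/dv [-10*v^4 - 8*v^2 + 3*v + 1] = -40*v^3 - 16*v + 3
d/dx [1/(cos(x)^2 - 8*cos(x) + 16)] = 2*sin(x)/(cos(x) - 4)^3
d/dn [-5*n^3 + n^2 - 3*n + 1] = -15*n^2 + 2*n - 3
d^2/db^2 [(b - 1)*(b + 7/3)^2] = 6*b + 22/3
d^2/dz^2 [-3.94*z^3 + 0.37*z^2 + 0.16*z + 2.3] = 0.74 - 23.64*z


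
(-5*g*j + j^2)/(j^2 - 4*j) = (-5*g + j)/(j - 4)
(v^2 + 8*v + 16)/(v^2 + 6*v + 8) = (v + 4)/(v + 2)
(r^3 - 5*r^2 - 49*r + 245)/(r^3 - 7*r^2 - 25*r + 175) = (r + 7)/(r + 5)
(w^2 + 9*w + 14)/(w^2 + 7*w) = (w + 2)/w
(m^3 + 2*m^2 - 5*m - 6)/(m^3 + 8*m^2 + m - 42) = (m + 1)/(m + 7)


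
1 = 1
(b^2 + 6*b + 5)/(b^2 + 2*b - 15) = (b + 1)/(b - 3)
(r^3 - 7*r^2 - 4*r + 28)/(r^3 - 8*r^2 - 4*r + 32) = (r - 7)/(r - 8)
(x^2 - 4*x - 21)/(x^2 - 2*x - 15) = (x - 7)/(x - 5)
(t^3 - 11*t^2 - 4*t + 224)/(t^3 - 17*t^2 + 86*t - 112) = (t + 4)/(t - 2)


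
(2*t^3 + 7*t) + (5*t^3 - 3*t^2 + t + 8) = 7*t^3 - 3*t^2 + 8*t + 8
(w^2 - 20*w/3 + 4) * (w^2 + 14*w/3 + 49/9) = w^4 - 2*w^3 - 65*w^2/3 - 476*w/27 + 196/9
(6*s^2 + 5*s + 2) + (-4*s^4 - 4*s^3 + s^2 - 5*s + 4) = -4*s^4 - 4*s^3 + 7*s^2 + 6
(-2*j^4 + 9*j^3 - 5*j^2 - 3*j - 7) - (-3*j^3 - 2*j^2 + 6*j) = -2*j^4 + 12*j^3 - 3*j^2 - 9*j - 7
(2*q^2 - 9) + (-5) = 2*q^2 - 14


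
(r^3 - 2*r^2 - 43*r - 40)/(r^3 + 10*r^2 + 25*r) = (r^2 - 7*r - 8)/(r*(r + 5))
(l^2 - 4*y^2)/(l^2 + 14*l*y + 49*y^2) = (l^2 - 4*y^2)/(l^2 + 14*l*y + 49*y^2)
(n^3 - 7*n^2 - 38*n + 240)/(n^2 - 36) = (n^2 - 13*n + 40)/(n - 6)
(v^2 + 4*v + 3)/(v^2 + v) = (v + 3)/v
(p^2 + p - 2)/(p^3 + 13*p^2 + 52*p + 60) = (p - 1)/(p^2 + 11*p + 30)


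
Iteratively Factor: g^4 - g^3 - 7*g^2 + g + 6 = (g - 3)*(g^3 + 2*g^2 - g - 2) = (g - 3)*(g - 1)*(g^2 + 3*g + 2) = (g - 3)*(g - 1)*(g + 2)*(g + 1)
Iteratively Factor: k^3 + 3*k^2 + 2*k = (k + 1)*(k^2 + 2*k) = (k + 1)*(k + 2)*(k)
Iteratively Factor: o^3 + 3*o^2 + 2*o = (o + 1)*(o^2 + 2*o) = (o + 1)*(o + 2)*(o)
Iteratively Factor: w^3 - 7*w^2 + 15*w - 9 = (w - 1)*(w^2 - 6*w + 9) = (w - 3)*(w - 1)*(w - 3)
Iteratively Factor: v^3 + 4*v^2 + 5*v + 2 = (v + 1)*(v^2 + 3*v + 2) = (v + 1)*(v + 2)*(v + 1)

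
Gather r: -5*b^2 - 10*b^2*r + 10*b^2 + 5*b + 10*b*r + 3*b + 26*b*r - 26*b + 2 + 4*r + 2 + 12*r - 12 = 5*b^2 - 18*b + r*(-10*b^2 + 36*b + 16) - 8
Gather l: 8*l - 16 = 8*l - 16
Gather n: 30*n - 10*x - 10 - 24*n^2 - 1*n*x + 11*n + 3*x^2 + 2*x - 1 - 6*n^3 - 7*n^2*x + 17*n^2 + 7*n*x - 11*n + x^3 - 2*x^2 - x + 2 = -6*n^3 + n^2*(-7*x - 7) + n*(6*x + 30) + x^3 + x^2 - 9*x - 9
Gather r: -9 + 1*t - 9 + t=2*t - 18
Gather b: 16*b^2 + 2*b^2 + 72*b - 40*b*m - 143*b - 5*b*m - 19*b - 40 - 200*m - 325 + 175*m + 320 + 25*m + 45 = 18*b^2 + b*(-45*m - 90)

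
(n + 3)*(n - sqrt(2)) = n^2 - sqrt(2)*n + 3*n - 3*sqrt(2)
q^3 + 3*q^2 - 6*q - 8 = (q - 2)*(q + 1)*(q + 4)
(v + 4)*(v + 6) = v^2 + 10*v + 24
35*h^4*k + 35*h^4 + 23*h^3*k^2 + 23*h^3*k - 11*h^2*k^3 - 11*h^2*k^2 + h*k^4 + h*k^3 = (-7*h + k)*(-5*h + k)*(h + k)*(h*k + h)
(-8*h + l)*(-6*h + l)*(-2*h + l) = -96*h^3 + 76*h^2*l - 16*h*l^2 + l^3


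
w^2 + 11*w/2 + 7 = (w + 2)*(w + 7/2)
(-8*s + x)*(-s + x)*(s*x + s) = 8*s^3*x + 8*s^3 - 9*s^2*x^2 - 9*s^2*x + s*x^3 + s*x^2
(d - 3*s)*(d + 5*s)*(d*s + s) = d^3*s + 2*d^2*s^2 + d^2*s - 15*d*s^3 + 2*d*s^2 - 15*s^3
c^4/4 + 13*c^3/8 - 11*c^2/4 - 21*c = c*(c/4 + 1)*(c - 7/2)*(c + 6)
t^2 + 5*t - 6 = (t - 1)*(t + 6)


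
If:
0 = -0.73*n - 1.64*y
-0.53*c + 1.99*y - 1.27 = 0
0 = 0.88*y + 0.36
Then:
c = -3.93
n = 0.92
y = -0.41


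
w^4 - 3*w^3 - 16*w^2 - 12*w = w*(w - 6)*(w + 1)*(w + 2)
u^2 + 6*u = u*(u + 6)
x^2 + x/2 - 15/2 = (x - 5/2)*(x + 3)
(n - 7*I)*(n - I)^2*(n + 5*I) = n^4 - 4*I*n^3 + 30*n^2 - 68*I*n - 35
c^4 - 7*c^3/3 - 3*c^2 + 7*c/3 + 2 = (c - 3)*(c - 1)*(c + 2/3)*(c + 1)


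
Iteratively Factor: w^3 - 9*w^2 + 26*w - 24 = (w - 3)*(w^2 - 6*w + 8) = (w - 3)*(w - 2)*(w - 4)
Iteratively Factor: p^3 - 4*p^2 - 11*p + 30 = (p + 3)*(p^2 - 7*p + 10) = (p - 5)*(p + 3)*(p - 2)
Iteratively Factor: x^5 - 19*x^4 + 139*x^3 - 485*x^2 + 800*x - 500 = (x - 2)*(x^4 - 17*x^3 + 105*x^2 - 275*x + 250) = (x - 2)^2*(x^3 - 15*x^2 + 75*x - 125) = (x - 5)*(x - 2)^2*(x^2 - 10*x + 25) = (x - 5)^2*(x - 2)^2*(x - 5)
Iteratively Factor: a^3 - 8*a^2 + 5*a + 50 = (a - 5)*(a^2 - 3*a - 10) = (a - 5)^2*(a + 2)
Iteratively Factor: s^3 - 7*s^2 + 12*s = (s - 4)*(s^2 - 3*s) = s*(s - 4)*(s - 3)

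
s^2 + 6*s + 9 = (s + 3)^2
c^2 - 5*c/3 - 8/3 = (c - 8/3)*(c + 1)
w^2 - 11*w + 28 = (w - 7)*(w - 4)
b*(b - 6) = b^2 - 6*b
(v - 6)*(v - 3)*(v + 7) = v^3 - 2*v^2 - 45*v + 126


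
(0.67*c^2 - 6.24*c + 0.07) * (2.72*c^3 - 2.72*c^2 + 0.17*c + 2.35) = 1.8224*c^5 - 18.7952*c^4 + 17.2771*c^3 + 0.3233*c^2 - 14.6521*c + 0.1645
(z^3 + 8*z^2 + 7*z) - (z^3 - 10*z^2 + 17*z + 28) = 18*z^2 - 10*z - 28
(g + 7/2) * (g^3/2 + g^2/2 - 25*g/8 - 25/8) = g^4/2 + 9*g^3/4 - 11*g^2/8 - 225*g/16 - 175/16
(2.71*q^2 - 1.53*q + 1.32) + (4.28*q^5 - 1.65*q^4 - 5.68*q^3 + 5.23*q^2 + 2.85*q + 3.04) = 4.28*q^5 - 1.65*q^4 - 5.68*q^3 + 7.94*q^2 + 1.32*q + 4.36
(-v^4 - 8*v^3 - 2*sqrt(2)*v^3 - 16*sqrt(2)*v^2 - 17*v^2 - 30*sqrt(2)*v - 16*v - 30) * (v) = -v^5 - 8*v^4 - 2*sqrt(2)*v^4 - 16*sqrt(2)*v^3 - 17*v^3 - 30*sqrt(2)*v^2 - 16*v^2 - 30*v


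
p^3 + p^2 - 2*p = p*(p - 1)*(p + 2)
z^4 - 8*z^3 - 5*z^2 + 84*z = z*(z - 7)*(z - 4)*(z + 3)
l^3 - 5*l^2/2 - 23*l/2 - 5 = (l - 5)*(l + 1/2)*(l + 2)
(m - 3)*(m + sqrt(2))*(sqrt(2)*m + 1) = sqrt(2)*m^3 - 3*sqrt(2)*m^2 + 3*m^2 - 9*m + sqrt(2)*m - 3*sqrt(2)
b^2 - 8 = (b - 2*sqrt(2))*(b + 2*sqrt(2))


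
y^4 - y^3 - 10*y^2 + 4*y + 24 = (y - 3)*(y - 2)*(y + 2)^2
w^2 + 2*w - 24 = (w - 4)*(w + 6)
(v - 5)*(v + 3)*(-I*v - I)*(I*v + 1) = v^4 - v^3 - I*v^3 - 17*v^2 + I*v^2 - 15*v + 17*I*v + 15*I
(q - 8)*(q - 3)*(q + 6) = q^3 - 5*q^2 - 42*q + 144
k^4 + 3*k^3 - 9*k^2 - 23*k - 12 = (k - 3)*(k + 1)^2*(k + 4)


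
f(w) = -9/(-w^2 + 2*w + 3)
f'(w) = -9*(2*w - 2)/(-w^2 + 2*w + 3)^2 = 18*(1 - w)/(-w^2 + 2*w + 3)^2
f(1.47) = -2.38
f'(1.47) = -0.59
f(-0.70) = -8.11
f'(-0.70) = 24.84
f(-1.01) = 224.44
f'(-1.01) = 22499.86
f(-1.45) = 4.49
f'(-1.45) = 11.00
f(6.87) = 0.30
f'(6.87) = -0.11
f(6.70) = 0.32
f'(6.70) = -0.13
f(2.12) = -3.28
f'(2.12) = -2.67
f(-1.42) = 4.85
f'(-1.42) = 12.64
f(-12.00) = 0.05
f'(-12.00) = 0.01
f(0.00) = -3.00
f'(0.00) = 2.00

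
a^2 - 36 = (a - 6)*(a + 6)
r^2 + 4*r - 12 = (r - 2)*(r + 6)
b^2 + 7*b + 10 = (b + 2)*(b + 5)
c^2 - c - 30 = (c - 6)*(c + 5)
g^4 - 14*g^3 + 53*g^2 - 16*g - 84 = (g - 7)*(g - 6)*(g - 2)*(g + 1)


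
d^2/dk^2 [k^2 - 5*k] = 2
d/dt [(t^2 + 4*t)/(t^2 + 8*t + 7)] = 2*(2*t^2 + 7*t + 14)/(t^4 + 16*t^3 + 78*t^2 + 112*t + 49)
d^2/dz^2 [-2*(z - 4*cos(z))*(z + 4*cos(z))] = 128*sin(z)^2 - 68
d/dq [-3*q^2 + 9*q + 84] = 9 - 6*q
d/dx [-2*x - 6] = -2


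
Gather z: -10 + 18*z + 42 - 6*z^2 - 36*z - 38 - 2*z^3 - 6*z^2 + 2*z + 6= -2*z^3 - 12*z^2 - 16*z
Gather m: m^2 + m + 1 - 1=m^2 + m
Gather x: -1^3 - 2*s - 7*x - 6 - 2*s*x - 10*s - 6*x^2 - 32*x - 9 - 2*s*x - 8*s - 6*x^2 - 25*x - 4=-20*s - 12*x^2 + x*(-4*s - 64) - 20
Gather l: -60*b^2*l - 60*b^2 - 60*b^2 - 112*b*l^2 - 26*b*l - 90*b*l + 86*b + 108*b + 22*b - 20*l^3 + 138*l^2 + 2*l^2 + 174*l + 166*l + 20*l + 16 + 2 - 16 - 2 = -120*b^2 + 216*b - 20*l^3 + l^2*(140 - 112*b) + l*(-60*b^2 - 116*b + 360)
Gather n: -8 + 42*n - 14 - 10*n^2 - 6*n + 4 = -10*n^2 + 36*n - 18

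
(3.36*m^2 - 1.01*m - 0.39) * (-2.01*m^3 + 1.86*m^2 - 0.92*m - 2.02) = -6.7536*m^5 + 8.2797*m^4 - 4.1859*m^3 - 6.5834*m^2 + 2.399*m + 0.7878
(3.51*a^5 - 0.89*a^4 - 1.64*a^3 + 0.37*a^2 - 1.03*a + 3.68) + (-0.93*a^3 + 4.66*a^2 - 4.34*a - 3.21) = 3.51*a^5 - 0.89*a^4 - 2.57*a^3 + 5.03*a^2 - 5.37*a + 0.47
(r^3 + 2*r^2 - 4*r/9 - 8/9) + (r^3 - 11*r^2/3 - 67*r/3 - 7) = 2*r^3 - 5*r^2/3 - 205*r/9 - 71/9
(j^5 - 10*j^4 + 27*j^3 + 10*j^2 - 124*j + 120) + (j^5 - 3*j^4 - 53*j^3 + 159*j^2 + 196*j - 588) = 2*j^5 - 13*j^4 - 26*j^3 + 169*j^2 + 72*j - 468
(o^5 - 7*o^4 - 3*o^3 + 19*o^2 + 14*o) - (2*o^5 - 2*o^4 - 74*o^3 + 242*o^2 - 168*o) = -o^5 - 5*o^4 + 71*o^3 - 223*o^2 + 182*o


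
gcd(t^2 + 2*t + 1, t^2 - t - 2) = t + 1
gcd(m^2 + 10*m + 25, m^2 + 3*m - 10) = m + 5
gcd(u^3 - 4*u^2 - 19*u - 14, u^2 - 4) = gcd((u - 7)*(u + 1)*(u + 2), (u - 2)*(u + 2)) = u + 2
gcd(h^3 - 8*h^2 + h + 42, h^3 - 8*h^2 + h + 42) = h^3 - 8*h^2 + h + 42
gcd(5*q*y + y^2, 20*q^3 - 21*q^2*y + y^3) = 5*q + y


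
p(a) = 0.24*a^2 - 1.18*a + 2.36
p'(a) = 0.48*a - 1.18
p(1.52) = 1.12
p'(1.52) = -0.45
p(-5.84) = 17.44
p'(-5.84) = -3.98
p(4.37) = 1.79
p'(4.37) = 0.92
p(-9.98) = 38.04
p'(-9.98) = -5.97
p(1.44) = 1.16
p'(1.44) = -0.49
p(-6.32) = 19.40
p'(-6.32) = -4.21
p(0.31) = 2.02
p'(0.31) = -1.03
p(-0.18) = 2.58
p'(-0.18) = -1.27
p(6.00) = 3.92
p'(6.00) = 1.70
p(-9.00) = 32.42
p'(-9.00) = -5.50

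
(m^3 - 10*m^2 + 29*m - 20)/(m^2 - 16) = (m^2 - 6*m + 5)/(m + 4)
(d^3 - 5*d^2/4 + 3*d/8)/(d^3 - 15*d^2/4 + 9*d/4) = (d - 1/2)/(d - 3)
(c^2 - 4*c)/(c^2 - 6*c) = (c - 4)/(c - 6)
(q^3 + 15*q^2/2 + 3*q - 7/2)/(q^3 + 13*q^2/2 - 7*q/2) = (q + 1)/q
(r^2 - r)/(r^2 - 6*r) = (r - 1)/(r - 6)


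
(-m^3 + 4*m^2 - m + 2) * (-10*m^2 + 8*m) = 10*m^5 - 48*m^4 + 42*m^3 - 28*m^2 + 16*m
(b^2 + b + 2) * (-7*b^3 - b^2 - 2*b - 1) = -7*b^5 - 8*b^4 - 17*b^3 - 5*b^2 - 5*b - 2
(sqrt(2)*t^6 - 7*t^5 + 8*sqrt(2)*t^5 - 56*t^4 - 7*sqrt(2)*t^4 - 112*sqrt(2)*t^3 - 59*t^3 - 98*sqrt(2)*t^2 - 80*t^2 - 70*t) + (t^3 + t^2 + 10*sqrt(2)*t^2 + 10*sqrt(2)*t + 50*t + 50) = sqrt(2)*t^6 - 7*t^5 + 8*sqrt(2)*t^5 - 56*t^4 - 7*sqrt(2)*t^4 - 112*sqrt(2)*t^3 - 58*t^3 - 88*sqrt(2)*t^2 - 79*t^2 - 20*t + 10*sqrt(2)*t + 50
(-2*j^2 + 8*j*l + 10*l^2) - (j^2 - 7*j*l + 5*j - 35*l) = -3*j^2 + 15*j*l - 5*j + 10*l^2 + 35*l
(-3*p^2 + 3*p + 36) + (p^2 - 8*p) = -2*p^2 - 5*p + 36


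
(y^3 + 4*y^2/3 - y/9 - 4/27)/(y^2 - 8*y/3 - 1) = (y^2 + y - 4/9)/(y - 3)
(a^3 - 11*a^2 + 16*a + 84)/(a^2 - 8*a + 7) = (a^2 - 4*a - 12)/(a - 1)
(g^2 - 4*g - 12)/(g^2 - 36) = (g + 2)/(g + 6)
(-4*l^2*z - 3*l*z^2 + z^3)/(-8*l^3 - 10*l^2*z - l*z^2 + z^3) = z/(2*l + z)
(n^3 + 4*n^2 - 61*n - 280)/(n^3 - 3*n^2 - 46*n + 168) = (n^2 - 3*n - 40)/(n^2 - 10*n + 24)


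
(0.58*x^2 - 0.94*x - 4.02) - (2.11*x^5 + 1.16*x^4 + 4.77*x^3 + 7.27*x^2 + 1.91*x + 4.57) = -2.11*x^5 - 1.16*x^4 - 4.77*x^3 - 6.69*x^2 - 2.85*x - 8.59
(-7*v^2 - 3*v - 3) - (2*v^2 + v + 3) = -9*v^2 - 4*v - 6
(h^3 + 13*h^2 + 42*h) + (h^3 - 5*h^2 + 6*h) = 2*h^3 + 8*h^2 + 48*h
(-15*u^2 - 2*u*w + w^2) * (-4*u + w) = 60*u^3 - 7*u^2*w - 6*u*w^2 + w^3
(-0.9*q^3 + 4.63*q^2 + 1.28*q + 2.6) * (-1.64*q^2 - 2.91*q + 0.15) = 1.476*q^5 - 4.9742*q^4 - 15.7075*q^3 - 7.2943*q^2 - 7.374*q + 0.39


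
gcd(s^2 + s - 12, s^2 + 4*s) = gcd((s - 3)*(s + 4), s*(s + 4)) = s + 4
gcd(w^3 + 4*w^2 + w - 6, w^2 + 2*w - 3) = w^2 + 2*w - 3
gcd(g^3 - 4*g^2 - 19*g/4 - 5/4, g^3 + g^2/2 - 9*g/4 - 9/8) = g + 1/2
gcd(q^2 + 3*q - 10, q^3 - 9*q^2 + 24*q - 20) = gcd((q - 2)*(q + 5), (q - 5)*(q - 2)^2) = q - 2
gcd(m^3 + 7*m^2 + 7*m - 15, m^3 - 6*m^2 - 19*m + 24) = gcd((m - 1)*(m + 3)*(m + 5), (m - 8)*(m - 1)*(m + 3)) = m^2 + 2*m - 3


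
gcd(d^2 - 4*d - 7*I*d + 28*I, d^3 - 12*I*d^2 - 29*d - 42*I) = d - 7*I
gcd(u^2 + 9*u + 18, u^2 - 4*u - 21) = u + 3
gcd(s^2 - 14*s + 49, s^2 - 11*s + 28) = s - 7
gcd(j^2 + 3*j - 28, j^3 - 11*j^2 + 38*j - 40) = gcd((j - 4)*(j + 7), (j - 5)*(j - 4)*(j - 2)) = j - 4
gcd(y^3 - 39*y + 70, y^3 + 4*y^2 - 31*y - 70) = y^2 + 2*y - 35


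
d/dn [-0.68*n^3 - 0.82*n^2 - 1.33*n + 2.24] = -2.04*n^2 - 1.64*n - 1.33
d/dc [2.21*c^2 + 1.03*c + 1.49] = 4.42*c + 1.03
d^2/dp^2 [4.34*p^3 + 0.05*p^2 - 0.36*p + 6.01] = 26.04*p + 0.1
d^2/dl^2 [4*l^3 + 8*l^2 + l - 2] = 24*l + 16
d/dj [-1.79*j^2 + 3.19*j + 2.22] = 3.19 - 3.58*j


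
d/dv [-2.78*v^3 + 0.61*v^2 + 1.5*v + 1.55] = -8.34*v^2 + 1.22*v + 1.5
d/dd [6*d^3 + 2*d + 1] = 18*d^2 + 2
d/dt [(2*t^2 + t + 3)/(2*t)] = 1 - 3/(2*t^2)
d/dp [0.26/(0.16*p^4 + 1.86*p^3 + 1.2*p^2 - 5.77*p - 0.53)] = (-0.1664*p^3 - 1.4508*p^2 - 0.624*p + 1.5002)/(0.16*p^4 + 1.86*p^3 + 1.2*p^2 - 5.77*p - 0.53)^2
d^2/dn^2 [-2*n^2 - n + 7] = -4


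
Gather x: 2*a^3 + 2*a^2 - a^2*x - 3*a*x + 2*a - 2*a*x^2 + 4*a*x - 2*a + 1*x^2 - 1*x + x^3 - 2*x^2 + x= 2*a^3 + 2*a^2 + x^3 + x^2*(-2*a - 1) + x*(-a^2 + a)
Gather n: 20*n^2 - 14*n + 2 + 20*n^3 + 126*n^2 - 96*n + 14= 20*n^3 + 146*n^2 - 110*n + 16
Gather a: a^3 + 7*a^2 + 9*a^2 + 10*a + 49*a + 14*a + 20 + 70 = a^3 + 16*a^2 + 73*a + 90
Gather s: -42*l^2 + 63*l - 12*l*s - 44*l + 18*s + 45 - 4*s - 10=-42*l^2 + 19*l + s*(14 - 12*l) + 35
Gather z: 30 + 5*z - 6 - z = 4*z + 24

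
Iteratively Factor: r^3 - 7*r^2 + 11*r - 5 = (r - 5)*(r^2 - 2*r + 1) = (r - 5)*(r - 1)*(r - 1)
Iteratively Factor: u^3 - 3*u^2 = (u)*(u^2 - 3*u) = u*(u - 3)*(u)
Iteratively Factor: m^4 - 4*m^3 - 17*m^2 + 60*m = (m)*(m^3 - 4*m^2 - 17*m + 60) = m*(m - 3)*(m^2 - m - 20) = m*(m - 5)*(m - 3)*(m + 4)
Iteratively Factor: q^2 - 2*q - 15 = (q - 5)*(q + 3)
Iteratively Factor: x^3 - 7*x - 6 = (x - 3)*(x^2 + 3*x + 2) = (x - 3)*(x + 2)*(x + 1)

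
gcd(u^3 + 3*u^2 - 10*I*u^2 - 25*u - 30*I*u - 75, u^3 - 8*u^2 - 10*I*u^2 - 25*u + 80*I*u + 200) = u^2 - 10*I*u - 25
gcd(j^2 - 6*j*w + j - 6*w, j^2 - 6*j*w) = -j + 6*w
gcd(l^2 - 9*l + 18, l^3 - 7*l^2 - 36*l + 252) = l - 6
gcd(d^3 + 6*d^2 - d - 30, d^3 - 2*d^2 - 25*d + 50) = d^2 + 3*d - 10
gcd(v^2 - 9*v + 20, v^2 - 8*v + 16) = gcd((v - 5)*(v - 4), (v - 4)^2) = v - 4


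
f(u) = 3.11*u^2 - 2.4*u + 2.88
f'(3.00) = 16.26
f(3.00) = 23.67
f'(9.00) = 53.58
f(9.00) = 233.19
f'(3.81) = 21.30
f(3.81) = 38.88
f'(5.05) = 29.01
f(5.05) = 70.07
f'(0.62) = 1.46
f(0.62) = 2.59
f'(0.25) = -0.84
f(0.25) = 2.47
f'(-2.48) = -17.83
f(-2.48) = 27.96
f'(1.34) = 5.93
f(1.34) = 5.25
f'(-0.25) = -3.96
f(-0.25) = 3.67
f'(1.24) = 5.31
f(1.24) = 4.69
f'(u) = 6.22*u - 2.4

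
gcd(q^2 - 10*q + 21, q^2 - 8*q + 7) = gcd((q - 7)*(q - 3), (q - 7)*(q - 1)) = q - 7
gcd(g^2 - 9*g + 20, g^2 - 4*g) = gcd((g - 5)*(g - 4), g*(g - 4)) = g - 4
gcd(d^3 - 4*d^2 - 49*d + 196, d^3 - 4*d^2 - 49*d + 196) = d^3 - 4*d^2 - 49*d + 196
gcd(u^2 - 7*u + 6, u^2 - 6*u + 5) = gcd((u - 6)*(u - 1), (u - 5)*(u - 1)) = u - 1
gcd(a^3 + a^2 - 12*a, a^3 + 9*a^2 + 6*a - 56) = a + 4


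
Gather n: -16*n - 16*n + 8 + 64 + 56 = 128 - 32*n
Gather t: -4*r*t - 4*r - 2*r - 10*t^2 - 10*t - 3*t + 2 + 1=-6*r - 10*t^2 + t*(-4*r - 13) + 3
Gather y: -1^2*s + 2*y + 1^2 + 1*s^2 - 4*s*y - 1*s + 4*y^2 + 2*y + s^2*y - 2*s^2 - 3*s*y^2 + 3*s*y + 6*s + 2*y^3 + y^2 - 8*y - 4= -s^2 + 4*s + 2*y^3 + y^2*(5 - 3*s) + y*(s^2 - s - 4) - 3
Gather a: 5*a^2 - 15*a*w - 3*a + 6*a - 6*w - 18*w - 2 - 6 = 5*a^2 + a*(3 - 15*w) - 24*w - 8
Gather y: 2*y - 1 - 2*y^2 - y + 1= -2*y^2 + y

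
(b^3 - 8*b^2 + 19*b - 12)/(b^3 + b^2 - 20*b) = (b^2 - 4*b + 3)/(b*(b + 5))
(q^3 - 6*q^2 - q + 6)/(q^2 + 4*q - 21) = (q^3 - 6*q^2 - q + 6)/(q^2 + 4*q - 21)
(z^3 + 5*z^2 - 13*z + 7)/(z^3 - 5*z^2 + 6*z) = (z^3 + 5*z^2 - 13*z + 7)/(z*(z^2 - 5*z + 6))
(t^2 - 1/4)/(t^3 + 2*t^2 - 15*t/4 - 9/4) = (2*t - 1)/(2*t^2 + 3*t - 9)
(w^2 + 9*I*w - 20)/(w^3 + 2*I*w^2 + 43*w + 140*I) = 1/(w - 7*I)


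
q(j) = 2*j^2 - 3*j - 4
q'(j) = 4*j - 3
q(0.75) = -5.12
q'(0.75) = 0.00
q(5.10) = 32.72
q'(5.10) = 17.40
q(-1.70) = 6.88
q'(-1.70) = -9.80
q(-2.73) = 19.10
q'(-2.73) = -13.92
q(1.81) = -2.88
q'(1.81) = 4.24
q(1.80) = -2.92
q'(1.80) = 4.20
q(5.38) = 37.75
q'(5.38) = 18.52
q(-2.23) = 12.64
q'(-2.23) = -11.92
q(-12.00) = 320.00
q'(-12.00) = -51.00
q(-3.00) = 23.00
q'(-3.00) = -15.00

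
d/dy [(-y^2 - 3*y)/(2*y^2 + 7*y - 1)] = (-y^2 + 2*y + 3)/(4*y^4 + 28*y^3 + 45*y^2 - 14*y + 1)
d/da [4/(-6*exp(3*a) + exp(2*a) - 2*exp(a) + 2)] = 8*(9*exp(2*a) - exp(a) + 1)*exp(a)/(6*exp(3*a) - exp(2*a) + 2*exp(a) - 2)^2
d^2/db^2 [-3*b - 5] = 0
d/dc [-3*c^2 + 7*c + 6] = 7 - 6*c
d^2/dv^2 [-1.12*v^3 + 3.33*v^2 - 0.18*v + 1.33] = 6.66 - 6.72*v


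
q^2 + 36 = (q - 6*I)*(q + 6*I)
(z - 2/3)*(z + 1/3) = z^2 - z/3 - 2/9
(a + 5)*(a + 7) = a^2 + 12*a + 35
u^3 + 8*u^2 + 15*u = u*(u + 3)*(u + 5)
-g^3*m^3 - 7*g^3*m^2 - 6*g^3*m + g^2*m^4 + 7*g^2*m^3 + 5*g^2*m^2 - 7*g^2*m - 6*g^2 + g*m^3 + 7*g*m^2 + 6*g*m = (-g + m)*(m + 6)*(g*m + 1)*(g*m + g)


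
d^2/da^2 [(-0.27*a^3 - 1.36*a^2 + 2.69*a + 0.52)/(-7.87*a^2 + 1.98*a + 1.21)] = (-283.576576*a^3 - 111.6567*a^2 - 102.706824*a + 2.890932)/(487.443403*a^6 - 367.905186*a^5 - 132.270303*a^4 + 105.367284*a^3 + 20.336349*a^2 - 8.696754*a - 1.771561)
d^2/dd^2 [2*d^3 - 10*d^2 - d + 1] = 12*d - 20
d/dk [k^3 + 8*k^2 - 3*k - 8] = 3*k^2 + 16*k - 3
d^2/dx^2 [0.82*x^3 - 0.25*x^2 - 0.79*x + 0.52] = 4.92*x - 0.5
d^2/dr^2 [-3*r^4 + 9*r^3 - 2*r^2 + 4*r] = -36*r^2 + 54*r - 4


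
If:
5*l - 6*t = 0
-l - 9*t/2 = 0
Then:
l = 0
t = 0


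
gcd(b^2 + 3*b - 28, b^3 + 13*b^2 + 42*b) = b + 7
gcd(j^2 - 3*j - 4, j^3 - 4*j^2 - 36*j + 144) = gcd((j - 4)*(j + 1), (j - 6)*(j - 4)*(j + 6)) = j - 4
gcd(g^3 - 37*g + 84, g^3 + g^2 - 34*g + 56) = g^2 + 3*g - 28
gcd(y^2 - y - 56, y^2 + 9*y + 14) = y + 7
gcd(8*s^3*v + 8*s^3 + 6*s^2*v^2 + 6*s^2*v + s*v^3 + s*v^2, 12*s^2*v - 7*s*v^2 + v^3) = 1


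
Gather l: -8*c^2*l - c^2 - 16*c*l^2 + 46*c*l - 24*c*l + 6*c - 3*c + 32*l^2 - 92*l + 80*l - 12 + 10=-c^2 + 3*c + l^2*(32 - 16*c) + l*(-8*c^2 + 22*c - 12) - 2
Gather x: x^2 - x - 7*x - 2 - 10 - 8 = x^2 - 8*x - 20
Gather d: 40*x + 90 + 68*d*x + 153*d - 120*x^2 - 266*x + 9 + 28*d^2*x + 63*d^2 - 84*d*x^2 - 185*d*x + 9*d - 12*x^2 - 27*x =d^2*(28*x + 63) + d*(-84*x^2 - 117*x + 162) - 132*x^2 - 253*x + 99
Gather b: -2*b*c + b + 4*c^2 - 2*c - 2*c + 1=b*(1 - 2*c) + 4*c^2 - 4*c + 1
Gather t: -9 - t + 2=-t - 7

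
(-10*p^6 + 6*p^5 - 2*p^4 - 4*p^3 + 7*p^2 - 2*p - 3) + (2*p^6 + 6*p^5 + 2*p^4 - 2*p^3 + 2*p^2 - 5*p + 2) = -8*p^6 + 12*p^5 - 6*p^3 + 9*p^2 - 7*p - 1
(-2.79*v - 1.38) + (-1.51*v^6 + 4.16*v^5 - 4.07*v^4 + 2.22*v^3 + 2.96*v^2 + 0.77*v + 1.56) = -1.51*v^6 + 4.16*v^5 - 4.07*v^4 + 2.22*v^3 + 2.96*v^2 - 2.02*v + 0.18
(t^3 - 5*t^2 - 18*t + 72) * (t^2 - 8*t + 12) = t^5 - 13*t^4 + 34*t^3 + 156*t^2 - 792*t + 864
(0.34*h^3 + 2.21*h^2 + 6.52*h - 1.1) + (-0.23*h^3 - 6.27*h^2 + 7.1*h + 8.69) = 0.11*h^3 - 4.06*h^2 + 13.62*h + 7.59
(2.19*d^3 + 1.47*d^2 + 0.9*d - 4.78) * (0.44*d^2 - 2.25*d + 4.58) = 0.9636*d^5 - 4.2807*d^4 + 7.1187*d^3 + 2.6044*d^2 + 14.877*d - 21.8924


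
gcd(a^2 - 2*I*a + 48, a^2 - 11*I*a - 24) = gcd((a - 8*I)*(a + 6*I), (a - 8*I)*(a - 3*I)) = a - 8*I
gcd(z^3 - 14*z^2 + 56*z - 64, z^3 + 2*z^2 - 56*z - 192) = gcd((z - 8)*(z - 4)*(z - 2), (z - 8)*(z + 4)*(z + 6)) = z - 8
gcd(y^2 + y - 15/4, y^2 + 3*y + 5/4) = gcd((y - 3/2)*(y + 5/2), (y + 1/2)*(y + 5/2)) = y + 5/2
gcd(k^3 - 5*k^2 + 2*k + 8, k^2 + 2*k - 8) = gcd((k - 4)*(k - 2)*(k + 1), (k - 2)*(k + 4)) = k - 2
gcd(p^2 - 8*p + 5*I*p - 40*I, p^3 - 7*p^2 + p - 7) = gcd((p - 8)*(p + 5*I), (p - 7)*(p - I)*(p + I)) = 1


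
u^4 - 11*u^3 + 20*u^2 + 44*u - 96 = (u - 8)*(u - 3)*(u - 2)*(u + 2)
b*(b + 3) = b^2 + 3*b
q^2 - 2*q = q*(q - 2)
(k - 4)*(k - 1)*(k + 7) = k^3 + 2*k^2 - 31*k + 28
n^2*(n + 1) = n^3 + n^2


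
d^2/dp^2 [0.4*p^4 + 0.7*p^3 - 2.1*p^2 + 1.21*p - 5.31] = 4.8*p^2 + 4.2*p - 4.2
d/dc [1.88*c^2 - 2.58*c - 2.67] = 3.76*c - 2.58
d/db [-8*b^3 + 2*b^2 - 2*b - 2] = -24*b^2 + 4*b - 2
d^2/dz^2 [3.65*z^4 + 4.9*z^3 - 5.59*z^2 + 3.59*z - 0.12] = 43.8*z^2 + 29.4*z - 11.18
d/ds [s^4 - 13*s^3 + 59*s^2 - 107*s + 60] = 4*s^3 - 39*s^2 + 118*s - 107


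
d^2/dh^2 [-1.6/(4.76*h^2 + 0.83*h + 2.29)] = (72.50432*h^2 + 12.64256*h - 1.6*(9.52*h + 0.83)*(19.04*h + 1.66) + 34.88128)/(4.76*h^2 + 0.83*h + 2.29)^3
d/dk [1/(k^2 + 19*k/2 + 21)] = 2*(-4*k - 19)/(2*k^2 + 19*k + 42)^2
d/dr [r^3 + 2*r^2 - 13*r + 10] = 3*r^2 + 4*r - 13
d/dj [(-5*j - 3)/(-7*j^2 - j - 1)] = (35*j^2 + 5*j - (5*j + 3)*(14*j + 1) + 5)/(7*j^2 + j + 1)^2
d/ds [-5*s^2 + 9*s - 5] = 9 - 10*s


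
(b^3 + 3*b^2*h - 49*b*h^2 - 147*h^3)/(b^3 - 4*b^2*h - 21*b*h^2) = (b + 7*h)/b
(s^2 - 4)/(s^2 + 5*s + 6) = (s - 2)/(s + 3)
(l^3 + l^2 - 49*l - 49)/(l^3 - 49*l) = (l + 1)/l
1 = 1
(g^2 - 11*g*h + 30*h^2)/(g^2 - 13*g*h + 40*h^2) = (g - 6*h)/(g - 8*h)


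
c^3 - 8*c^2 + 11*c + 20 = (c - 5)*(c - 4)*(c + 1)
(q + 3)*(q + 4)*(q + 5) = q^3 + 12*q^2 + 47*q + 60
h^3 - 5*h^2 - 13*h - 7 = (h - 7)*(h + 1)^2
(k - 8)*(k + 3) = k^2 - 5*k - 24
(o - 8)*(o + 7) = o^2 - o - 56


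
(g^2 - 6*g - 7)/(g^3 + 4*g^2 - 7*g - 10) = (g - 7)/(g^2 + 3*g - 10)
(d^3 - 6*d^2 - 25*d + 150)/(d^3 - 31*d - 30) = (d - 5)/(d + 1)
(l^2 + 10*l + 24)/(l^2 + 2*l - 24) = (l + 4)/(l - 4)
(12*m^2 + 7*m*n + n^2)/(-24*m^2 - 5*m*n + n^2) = (-4*m - n)/(8*m - n)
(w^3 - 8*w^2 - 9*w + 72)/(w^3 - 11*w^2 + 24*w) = (w + 3)/w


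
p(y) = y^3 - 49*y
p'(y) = 3*y^2 - 49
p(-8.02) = -122.87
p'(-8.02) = 143.96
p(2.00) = -90.00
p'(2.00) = -37.00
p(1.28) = -60.62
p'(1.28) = -44.08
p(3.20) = -124.03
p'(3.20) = -18.28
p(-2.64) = 110.96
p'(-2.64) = -28.09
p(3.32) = -126.09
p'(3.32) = -15.93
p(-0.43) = 20.99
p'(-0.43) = -48.45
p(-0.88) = 42.44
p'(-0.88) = -46.68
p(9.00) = 288.00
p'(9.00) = 194.00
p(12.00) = 1140.00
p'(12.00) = 383.00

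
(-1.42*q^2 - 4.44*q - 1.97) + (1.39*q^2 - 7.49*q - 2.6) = -0.03*q^2 - 11.93*q - 4.57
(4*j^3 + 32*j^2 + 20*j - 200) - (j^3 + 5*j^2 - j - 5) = 3*j^3 + 27*j^2 + 21*j - 195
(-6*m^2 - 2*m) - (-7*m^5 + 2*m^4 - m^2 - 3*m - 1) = 7*m^5 - 2*m^4 - 5*m^2 + m + 1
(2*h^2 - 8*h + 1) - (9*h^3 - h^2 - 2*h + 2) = -9*h^3 + 3*h^2 - 6*h - 1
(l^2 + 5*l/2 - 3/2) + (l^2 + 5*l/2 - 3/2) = 2*l^2 + 5*l - 3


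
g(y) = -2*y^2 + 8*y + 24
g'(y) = 8 - 4*y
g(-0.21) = 22.23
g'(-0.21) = 8.84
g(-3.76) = -34.36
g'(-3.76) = 23.04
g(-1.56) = 6.65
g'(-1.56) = 14.24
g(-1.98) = 0.32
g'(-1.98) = 15.92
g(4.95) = 14.60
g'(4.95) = -11.80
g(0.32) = 26.36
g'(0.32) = 6.72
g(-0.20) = 22.32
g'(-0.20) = 8.80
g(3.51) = 27.44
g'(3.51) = -6.04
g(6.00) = 0.00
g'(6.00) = -16.00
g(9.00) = -66.00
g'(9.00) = -28.00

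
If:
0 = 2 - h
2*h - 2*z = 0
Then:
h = 2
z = 2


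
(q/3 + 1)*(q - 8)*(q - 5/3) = q^3/3 - 20*q^2/9 - 47*q/9 + 40/3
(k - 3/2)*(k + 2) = k^2 + k/2 - 3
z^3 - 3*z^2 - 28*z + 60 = (z - 6)*(z - 2)*(z + 5)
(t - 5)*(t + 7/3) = t^2 - 8*t/3 - 35/3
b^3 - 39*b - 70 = (b - 7)*(b + 2)*(b + 5)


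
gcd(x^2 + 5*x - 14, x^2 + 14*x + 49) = x + 7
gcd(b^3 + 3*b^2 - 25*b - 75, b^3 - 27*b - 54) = b + 3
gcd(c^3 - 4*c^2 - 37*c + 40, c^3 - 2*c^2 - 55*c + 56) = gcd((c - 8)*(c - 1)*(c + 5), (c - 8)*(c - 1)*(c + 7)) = c^2 - 9*c + 8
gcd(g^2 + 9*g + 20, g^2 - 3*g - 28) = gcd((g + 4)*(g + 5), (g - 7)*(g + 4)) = g + 4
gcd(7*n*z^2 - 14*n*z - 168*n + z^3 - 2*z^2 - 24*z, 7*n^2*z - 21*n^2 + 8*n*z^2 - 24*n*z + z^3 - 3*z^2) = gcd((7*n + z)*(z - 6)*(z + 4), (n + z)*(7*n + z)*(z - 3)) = 7*n + z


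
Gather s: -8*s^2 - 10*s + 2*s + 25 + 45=-8*s^2 - 8*s + 70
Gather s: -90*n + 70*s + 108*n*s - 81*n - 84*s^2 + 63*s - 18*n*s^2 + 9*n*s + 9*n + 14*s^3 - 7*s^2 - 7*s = -162*n + 14*s^3 + s^2*(-18*n - 91) + s*(117*n + 126)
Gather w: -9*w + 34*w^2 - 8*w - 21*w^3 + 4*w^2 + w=-21*w^3 + 38*w^2 - 16*w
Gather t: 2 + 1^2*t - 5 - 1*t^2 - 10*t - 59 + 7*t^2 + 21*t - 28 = 6*t^2 + 12*t - 90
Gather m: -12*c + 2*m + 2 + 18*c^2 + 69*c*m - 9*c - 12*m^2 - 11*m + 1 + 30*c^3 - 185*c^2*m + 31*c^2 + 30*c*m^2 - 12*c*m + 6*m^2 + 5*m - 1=30*c^3 + 49*c^2 - 21*c + m^2*(30*c - 6) + m*(-185*c^2 + 57*c - 4) + 2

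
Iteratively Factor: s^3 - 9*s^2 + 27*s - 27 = (s - 3)*(s^2 - 6*s + 9) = (s - 3)^2*(s - 3)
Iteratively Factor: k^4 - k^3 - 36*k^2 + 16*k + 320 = (k - 4)*(k^3 + 3*k^2 - 24*k - 80) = (k - 5)*(k - 4)*(k^2 + 8*k + 16) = (k - 5)*(k - 4)*(k + 4)*(k + 4)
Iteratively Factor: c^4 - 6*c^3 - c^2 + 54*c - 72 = (c + 3)*(c^3 - 9*c^2 + 26*c - 24) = (c - 2)*(c + 3)*(c^2 - 7*c + 12) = (c - 4)*(c - 2)*(c + 3)*(c - 3)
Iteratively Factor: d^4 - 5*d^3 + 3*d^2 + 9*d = (d + 1)*(d^3 - 6*d^2 + 9*d) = (d - 3)*(d + 1)*(d^2 - 3*d) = d*(d - 3)*(d + 1)*(d - 3)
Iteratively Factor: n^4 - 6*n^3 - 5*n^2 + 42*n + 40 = (n + 1)*(n^3 - 7*n^2 + 2*n + 40) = (n - 5)*(n + 1)*(n^2 - 2*n - 8) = (n - 5)*(n + 1)*(n + 2)*(n - 4)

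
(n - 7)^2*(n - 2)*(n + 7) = n^4 - 9*n^3 - 35*n^2 + 441*n - 686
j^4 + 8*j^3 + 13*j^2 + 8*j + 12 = (j + 2)*(j + 6)*(j - I)*(j + I)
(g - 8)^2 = g^2 - 16*g + 64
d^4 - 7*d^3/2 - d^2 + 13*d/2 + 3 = (d - 3)*(d - 2)*(d + 1/2)*(d + 1)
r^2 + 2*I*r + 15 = (r - 3*I)*(r + 5*I)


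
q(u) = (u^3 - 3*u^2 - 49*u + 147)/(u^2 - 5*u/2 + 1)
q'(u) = (5/2 - 2*u)*(u^3 - 3*u^2 - 49*u + 147)/(u^2 - 5*u/2 + 1)^2 + (3*u^2 - 6*u - 49)/(u^2 - 5*u/2 + 1) = 2*(2*u^4 - 10*u^3 + 119*u^2 - 600*u + 637)/(4*u^4 - 20*u^3 + 33*u^2 - 20*u + 4)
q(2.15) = 152.41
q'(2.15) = -1302.49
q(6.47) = -0.93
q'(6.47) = 1.78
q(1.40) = -139.38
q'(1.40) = 17.98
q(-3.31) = 11.87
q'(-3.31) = 5.53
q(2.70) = 8.13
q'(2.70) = -43.44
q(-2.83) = 14.86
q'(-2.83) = 7.04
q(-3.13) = 12.90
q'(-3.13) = 6.03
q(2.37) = 39.50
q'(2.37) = -194.90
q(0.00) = 147.00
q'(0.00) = 318.50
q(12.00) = 7.43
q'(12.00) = 1.31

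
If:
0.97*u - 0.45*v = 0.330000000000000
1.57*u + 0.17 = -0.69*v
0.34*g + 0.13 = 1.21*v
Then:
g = -2.15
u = 0.11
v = -0.50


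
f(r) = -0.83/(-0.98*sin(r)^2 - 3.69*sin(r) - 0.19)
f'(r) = -0.83*(1.96*sin(r)*cos(r) + 3.69*cos(r))/(-0.98*sin(r)^2 - 3.69*sin(r) - 0.19)^2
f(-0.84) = -0.41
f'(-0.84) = -0.30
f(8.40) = 0.20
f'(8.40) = 0.14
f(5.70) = -0.54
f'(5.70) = -0.76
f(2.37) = 0.26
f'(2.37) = 0.29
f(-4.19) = 0.20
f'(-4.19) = 0.13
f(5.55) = -0.45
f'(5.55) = -0.43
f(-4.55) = 0.17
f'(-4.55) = 0.03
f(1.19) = 0.19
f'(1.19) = -0.09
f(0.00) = 4.37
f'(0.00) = -84.84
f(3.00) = 1.14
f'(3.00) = 6.11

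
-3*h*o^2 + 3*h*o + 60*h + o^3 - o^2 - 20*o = (-3*h + o)*(o - 5)*(o + 4)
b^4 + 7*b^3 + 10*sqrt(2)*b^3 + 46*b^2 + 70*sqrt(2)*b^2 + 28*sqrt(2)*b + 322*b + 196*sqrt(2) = (b + 7)*(b + sqrt(2))*(b + 2*sqrt(2))*(b + 7*sqrt(2))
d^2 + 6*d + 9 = (d + 3)^2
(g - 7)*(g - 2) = g^2 - 9*g + 14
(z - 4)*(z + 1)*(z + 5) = z^3 + 2*z^2 - 19*z - 20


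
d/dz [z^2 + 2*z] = 2*z + 2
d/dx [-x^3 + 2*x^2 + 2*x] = -3*x^2 + 4*x + 2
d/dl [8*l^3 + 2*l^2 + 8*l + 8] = 24*l^2 + 4*l + 8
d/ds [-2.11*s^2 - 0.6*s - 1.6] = -4.22*s - 0.6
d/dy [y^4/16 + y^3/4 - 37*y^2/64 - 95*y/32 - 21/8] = y^3/4 + 3*y^2/4 - 37*y/32 - 95/32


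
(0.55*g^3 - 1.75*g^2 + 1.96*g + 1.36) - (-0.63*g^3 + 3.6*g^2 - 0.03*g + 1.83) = 1.18*g^3 - 5.35*g^2 + 1.99*g - 0.47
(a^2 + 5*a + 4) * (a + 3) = a^3 + 8*a^2 + 19*a + 12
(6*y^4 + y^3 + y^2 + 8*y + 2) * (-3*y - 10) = -18*y^5 - 63*y^4 - 13*y^3 - 34*y^2 - 86*y - 20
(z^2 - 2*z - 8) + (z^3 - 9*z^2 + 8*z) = z^3 - 8*z^2 + 6*z - 8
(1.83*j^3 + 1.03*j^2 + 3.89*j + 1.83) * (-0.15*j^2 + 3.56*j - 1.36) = -0.2745*j^5 + 6.3603*j^4 + 0.5945*j^3 + 12.1731*j^2 + 1.2244*j - 2.4888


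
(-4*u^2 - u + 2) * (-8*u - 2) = 32*u^3 + 16*u^2 - 14*u - 4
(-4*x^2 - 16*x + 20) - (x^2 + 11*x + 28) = -5*x^2 - 27*x - 8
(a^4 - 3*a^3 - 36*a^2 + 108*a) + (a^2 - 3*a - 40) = a^4 - 3*a^3 - 35*a^2 + 105*a - 40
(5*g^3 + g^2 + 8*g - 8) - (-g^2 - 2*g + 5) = 5*g^3 + 2*g^2 + 10*g - 13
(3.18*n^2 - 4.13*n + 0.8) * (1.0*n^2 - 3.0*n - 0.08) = 3.18*n^4 - 13.67*n^3 + 12.9356*n^2 - 2.0696*n - 0.064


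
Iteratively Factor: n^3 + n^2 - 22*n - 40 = (n + 4)*(n^2 - 3*n - 10) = (n + 2)*(n + 4)*(n - 5)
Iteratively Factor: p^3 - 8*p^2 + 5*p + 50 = (p + 2)*(p^2 - 10*p + 25) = (p - 5)*(p + 2)*(p - 5)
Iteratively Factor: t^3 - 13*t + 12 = (t - 3)*(t^2 + 3*t - 4) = (t - 3)*(t - 1)*(t + 4)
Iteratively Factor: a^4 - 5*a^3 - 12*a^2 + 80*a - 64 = (a - 1)*(a^3 - 4*a^2 - 16*a + 64) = (a - 4)*(a - 1)*(a^2 - 16) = (a - 4)^2*(a - 1)*(a + 4)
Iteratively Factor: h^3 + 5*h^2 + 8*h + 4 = (h + 1)*(h^2 + 4*h + 4) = (h + 1)*(h + 2)*(h + 2)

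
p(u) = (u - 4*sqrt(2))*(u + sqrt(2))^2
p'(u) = (u - 4*sqrt(2))*(2*u + 2*sqrt(2)) + (u + sqrt(2))^2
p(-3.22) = -28.95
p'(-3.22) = 35.32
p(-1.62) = -0.31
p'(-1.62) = 3.04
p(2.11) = -44.05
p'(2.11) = -12.58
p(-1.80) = -1.11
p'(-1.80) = 5.90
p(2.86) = -51.10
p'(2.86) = -5.64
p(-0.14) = -9.41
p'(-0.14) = -13.15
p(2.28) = -46.08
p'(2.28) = -11.30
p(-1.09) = -0.71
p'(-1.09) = -4.27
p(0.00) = -11.31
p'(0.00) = -14.00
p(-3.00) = -21.77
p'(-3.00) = 29.97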